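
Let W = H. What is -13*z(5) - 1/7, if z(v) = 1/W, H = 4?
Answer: -95/28 ≈ -3.3929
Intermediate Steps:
W = 4
z(v) = 1/4
-13*z(5) - 1/7 = -13*1/4 - 1/7 = -13/4 - 1*1/7 = -13/4 - 1/7 = -95/28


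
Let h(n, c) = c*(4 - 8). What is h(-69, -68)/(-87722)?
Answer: -136/43861 ≈ -0.0031007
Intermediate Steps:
h(n, c) = -4*c (h(n, c) = c*(-4) = -4*c)
h(-69, -68)/(-87722) = -4*(-68)/(-87722) = 272*(-1/87722) = -136/43861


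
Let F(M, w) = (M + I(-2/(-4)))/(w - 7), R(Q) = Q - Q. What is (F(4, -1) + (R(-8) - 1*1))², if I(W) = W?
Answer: 625/256 ≈ 2.4414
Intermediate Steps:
R(Q) = 0
F(M, w) = (½ + M)/(-7 + w) (F(M, w) = (M - 2/(-4))/(w - 7) = (M - 2*(-¼))/(-7 + w) = (M + ½)/(-7 + w) = (½ + M)/(-7 + w))
(F(4, -1) + (R(-8) - 1*1))² = ((½ + 4)/(-7 - 1) + (0 - 1*1))² = ((9/2)/(-8) + (0 - 1))² = (-⅛*9/2 - 1)² = (-9/16 - 1)² = (-25/16)² = 625/256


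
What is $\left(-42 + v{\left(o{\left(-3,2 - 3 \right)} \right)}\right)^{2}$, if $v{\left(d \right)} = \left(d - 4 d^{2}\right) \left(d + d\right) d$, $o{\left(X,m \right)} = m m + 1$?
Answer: $23716$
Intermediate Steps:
$o{\left(X,m \right)} = 1 + m^{2}$ ($o{\left(X,m \right)} = m^{2} + 1 = 1 + m^{2}$)
$v{\left(d \right)} = 2 d^{2} \left(d - 4 d^{2}\right)$ ($v{\left(d \right)} = \left(d - 4 d^{2}\right) 2 d d = 2 d \left(d - 4 d^{2}\right) d = 2 d^{2} \left(d - 4 d^{2}\right)$)
$\left(-42 + v{\left(o{\left(-3,2 - 3 \right)} \right)}\right)^{2} = \left(-42 + \left(1 + \left(2 - 3\right)^{2}\right)^{3} \left(2 - 8 \left(1 + \left(2 - 3\right)^{2}\right)\right)\right)^{2} = \left(-42 + \left(1 + \left(-1\right)^{2}\right)^{3} \left(2 - 8 \left(1 + \left(-1\right)^{2}\right)\right)\right)^{2} = \left(-42 + \left(1 + 1\right)^{3} \left(2 - 8 \left(1 + 1\right)\right)\right)^{2} = \left(-42 + 2^{3} \left(2 - 16\right)\right)^{2} = \left(-42 + 8 \left(2 - 16\right)\right)^{2} = \left(-42 + 8 \left(-14\right)\right)^{2} = \left(-42 - 112\right)^{2} = \left(-154\right)^{2} = 23716$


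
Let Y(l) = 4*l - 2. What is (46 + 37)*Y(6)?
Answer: 1826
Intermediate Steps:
Y(l) = -2 + 4*l
(46 + 37)*Y(6) = (46 + 37)*(-2 + 4*6) = 83*(-2 + 24) = 83*22 = 1826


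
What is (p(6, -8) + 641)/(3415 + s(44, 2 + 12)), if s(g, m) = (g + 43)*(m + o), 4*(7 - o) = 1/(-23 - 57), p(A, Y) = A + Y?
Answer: 204480/1677527 ≈ 0.12189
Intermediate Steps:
o = 2241/320 (o = 7 - 1/(4*(-23 - 57)) = 7 - ¼/(-80) = 7 - ¼*(-1/80) = 7 + 1/320 = 2241/320 ≈ 7.0031)
s(g, m) = (43 + g)*(2241/320 + m) (s(g, m) = (g + 43)*(m + 2241/320) = (43 + g)*(2241/320 + m))
(p(6, -8) + 641)/(3415 + s(44, 2 + 12)) = ((6 - 8) + 641)/(3415 + (96363/320 + 43*(2 + 12) + (2241/320)*44 + 44*(2 + 12))) = (-2 + 641)/(3415 + (96363/320 + 43*14 + 24651/80 + 44*14)) = 639/(3415 + (96363/320 + 602 + 24651/80 + 616)) = 639/(3415 + 584727/320) = 639/(1677527/320) = 639*(320/1677527) = 204480/1677527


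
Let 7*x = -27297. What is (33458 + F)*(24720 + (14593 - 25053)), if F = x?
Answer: 2950522340/7 ≈ 4.2150e+8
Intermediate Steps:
x = -27297/7 (x = (⅐)*(-27297) = -27297/7 ≈ -3899.6)
F = -27297/7 ≈ -3899.6
(33458 + F)*(24720 + (14593 - 25053)) = (33458 - 27297/7)*(24720 + (14593 - 25053)) = 206909*(24720 - 10460)/7 = (206909/7)*14260 = 2950522340/7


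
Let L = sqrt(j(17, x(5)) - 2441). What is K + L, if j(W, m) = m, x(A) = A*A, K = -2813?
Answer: -2813 + 4*I*sqrt(151) ≈ -2813.0 + 49.153*I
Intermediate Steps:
x(A) = A**2
L = 4*I*sqrt(151) (L = sqrt(5**2 - 2441) = sqrt(25 - 2441) = sqrt(-2416) = 4*I*sqrt(151) ≈ 49.153*I)
K + L = -2813 + 4*I*sqrt(151)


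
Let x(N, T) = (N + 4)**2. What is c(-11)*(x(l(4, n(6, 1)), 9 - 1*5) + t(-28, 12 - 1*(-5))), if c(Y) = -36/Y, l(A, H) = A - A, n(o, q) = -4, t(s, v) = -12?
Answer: 144/11 ≈ 13.091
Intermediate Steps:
l(A, H) = 0
x(N, T) = (4 + N)**2
c(-11)*(x(l(4, n(6, 1)), 9 - 1*5) + t(-28, 12 - 1*(-5))) = (-36/(-11))*((4 + 0)**2 - 12) = (-36*(-1/11))*(4**2 - 12) = 36*(16 - 12)/11 = (36/11)*4 = 144/11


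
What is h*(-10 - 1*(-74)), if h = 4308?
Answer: 275712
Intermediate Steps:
h*(-10 - 1*(-74)) = 4308*(-10 - 1*(-74)) = 4308*(-10 + 74) = 4308*64 = 275712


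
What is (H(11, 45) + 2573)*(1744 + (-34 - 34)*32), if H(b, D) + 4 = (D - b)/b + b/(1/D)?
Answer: -14574816/11 ≈ -1.3250e+6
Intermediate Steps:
H(b, D) = -4 + D*b + (D - b)/b (H(b, D) = -4 + ((D - b)/b + b/(1/D)) = -4 + ((D - b)/b + b*D) = -4 + ((D - b)/b + D*b) = -4 + (D*b + (D - b)/b) = -4 + D*b + (D - b)/b)
(H(11, 45) + 2573)*(1744 + (-34 - 34)*32) = ((-5 + 45*11 + 45/11) + 2573)*(1744 + (-34 - 34)*32) = ((-5 + 495 + 45*(1/11)) + 2573)*(1744 - 68*32) = ((-5 + 495 + 45/11) + 2573)*(1744 - 2176) = (5435/11 + 2573)*(-432) = (33738/11)*(-432) = -14574816/11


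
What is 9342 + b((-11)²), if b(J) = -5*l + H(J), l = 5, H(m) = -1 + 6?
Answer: 9322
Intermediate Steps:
H(m) = 5
b(J) = -20 (b(J) = -5*5 + 5 = -25 + 5 = -20)
9342 + b((-11)²) = 9342 - 20 = 9322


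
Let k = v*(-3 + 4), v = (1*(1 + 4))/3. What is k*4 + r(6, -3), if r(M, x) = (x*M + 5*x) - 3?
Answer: -88/3 ≈ -29.333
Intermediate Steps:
v = 5/3 (v = (1*5)*(1/3) = 5*(1/3) = 5/3 ≈ 1.6667)
r(M, x) = -3 + 5*x + M*x (r(M, x) = (M*x + 5*x) - 3 = (5*x + M*x) - 3 = -3 + 5*x + M*x)
k = 5/3 (k = 5*(-3 + 4)/3 = (5/3)*1 = 5/3 ≈ 1.6667)
k*4 + r(6, -3) = (5/3)*4 + (-3 + 5*(-3) + 6*(-3)) = 20/3 + (-3 - 15 - 18) = 20/3 - 36 = -88/3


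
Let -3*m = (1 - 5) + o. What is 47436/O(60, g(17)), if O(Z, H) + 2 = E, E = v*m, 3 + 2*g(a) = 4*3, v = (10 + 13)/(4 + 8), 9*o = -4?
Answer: 960579/17 ≈ 56505.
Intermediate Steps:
o = -4/9 (o = (1/9)*(-4) = -4/9 ≈ -0.44444)
v = 23/12 ≈ 1.9167
m = 40/27 (m = -((1 - 5) - 4/9)/3 = -(-4 - 4/9)/3 = -1/3*(-40/9) = 40/27 ≈ 1.4815)
g(a) = 9/2 (g(a) = -3/2 + (4*3)/2 = -3/2 + (1/2)*12 = -3/2 + 6 = 9/2)
E = 230/81 (E = (23/12)*(40/27) = 230/81 ≈ 2.8395)
O(Z, H) = 68/81 (O(Z, H) = -2 + 230/81 = 68/81)
47436/O(60, g(17)) = 47436/(68/81) = 47436*(81/68) = 960579/17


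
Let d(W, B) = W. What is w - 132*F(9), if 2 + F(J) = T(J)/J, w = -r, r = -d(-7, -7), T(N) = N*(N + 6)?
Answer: -1723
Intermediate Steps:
T(N) = N*(6 + N)
r = 7 (r = -1*(-7) = 7)
w = -7 (w = -1*7 = -7)
F(J) = 4 + J (F(J) = -2 + (J*(6 + J))/J = -2 + (6 + J) = 4 + J)
w - 132*F(9) = -7 - 132*(4 + 9) = -7 - 132*13 = -7 - 1716 = -1723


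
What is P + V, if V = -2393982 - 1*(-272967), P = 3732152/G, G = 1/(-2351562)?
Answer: -8776388942439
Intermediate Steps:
G = -1/2351562 ≈ -4.2525e-7
P = -8776386821424 (P = 3732152/(-1/2351562) = 3732152*(-2351562) = -8776386821424)
V = -2121015 (V = -2393982 + 272967 = -2121015)
P + V = -8776386821424 - 2121015 = -8776388942439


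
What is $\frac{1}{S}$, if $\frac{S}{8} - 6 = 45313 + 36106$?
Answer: $\frac{1}{651400} \approx 1.5352 \cdot 10^{-6}$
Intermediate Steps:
$S = 651400$ ($S = 48 + 8 \left(45313 + 36106\right) = 48 + 8 \cdot 81419 = 48 + 651352 = 651400$)
$\frac{1}{S} = \frac{1}{651400}$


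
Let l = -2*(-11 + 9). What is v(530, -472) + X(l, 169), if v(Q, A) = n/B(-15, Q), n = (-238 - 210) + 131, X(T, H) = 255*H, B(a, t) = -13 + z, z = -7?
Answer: 862217/20 ≈ 43111.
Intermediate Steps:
B(a, t) = -20 (B(a, t) = -13 - 7 = -20)
l = 4 (l = -2*(-2) = 4)
n = -317 (n = -448 + 131 = -317)
v(Q, A) = 317/20 (v(Q, A) = -317/(-20) = -317*(-1/20) = 317/20)
v(530, -472) + X(l, 169) = 317/20 + 255*169 = 317/20 + 43095 = 862217/20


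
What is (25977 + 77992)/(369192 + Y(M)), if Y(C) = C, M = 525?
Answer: 103969/369717 ≈ 0.28121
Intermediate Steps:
(25977 + 77992)/(369192 + Y(M)) = (25977 + 77992)/(369192 + 525) = 103969/369717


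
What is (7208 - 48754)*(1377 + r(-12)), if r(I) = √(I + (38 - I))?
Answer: -57208842 - 41546*√38 ≈ -5.7465e+7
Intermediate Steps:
r(I) = √38
(7208 - 48754)*(1377 + r(-12)) = (7208 - 48754)*(1377 + √38) = -41546*(1377 + √38) = -57208842 - 41546*√38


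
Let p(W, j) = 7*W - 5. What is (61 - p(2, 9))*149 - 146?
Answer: 7602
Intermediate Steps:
p(W, j) = -5 + 7*W
(61 - p(2, 9))*149 - 146 = (61 - (-5 + 7*2))*149 - 146 = (61 - (-5 + 14))*149 - 146 = (61 - 1*9)*149 - 146 = (61 - 9)*149 - 146 = 52*149 - 146 = 7748 - 146 = 7602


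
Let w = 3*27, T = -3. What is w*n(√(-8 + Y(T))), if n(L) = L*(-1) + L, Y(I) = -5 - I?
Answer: 0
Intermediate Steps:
n(L) = 0 (n(L) = -L + L = 0)
w = 81
w*n(√(-8 + Y(T))) = 81*0 = 0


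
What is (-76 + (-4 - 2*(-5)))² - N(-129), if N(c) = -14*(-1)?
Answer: 4886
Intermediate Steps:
N(c) = 14
(-76 + (-4 - 2*(-5)))² - N(-129) = (-76 + (-4 - 2*(-5)))² - 1*14 = (-76 + (-4 + 10))² - 14 = (-76 + 6)² - 14 = (-70)² - 14 = 4900 - 14 = 4886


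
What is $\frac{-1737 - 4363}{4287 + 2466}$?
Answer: $- \frac{6100}{6753} \approx -0.9033$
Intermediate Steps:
$\frac{-1737 - 4363}{4287 + 2466} = - \frac{6100}{6753}$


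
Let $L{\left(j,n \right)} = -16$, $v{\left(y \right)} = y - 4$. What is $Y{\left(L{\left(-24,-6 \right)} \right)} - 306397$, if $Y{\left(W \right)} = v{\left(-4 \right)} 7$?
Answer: $-306453$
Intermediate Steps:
$v{\left(y \right)} = -4 + y$
$Y{\left(W \right)} = -56$ ($Y{\left(W \right)} = \left(-4 - 4\right) 7 = \left(-8\right) 7 = -56$)
$Y{\left(L{\left(-24,-6 \right)} \right)} - 306397 = -56 - 306397 = -306453$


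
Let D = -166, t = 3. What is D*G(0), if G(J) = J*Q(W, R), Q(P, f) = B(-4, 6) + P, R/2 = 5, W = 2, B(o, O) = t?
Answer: 0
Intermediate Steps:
B(o, O) = 3
R = 10 (R = 2*5 = 10)
Q(P, f) = 3 + P
G(J) = 5*J (G(J) = J*(3 + 2) = J*5 = 5*J)
D*G(0) = -830*0 = -166*0 = 0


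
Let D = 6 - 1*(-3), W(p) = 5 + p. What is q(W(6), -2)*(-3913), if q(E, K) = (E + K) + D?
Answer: -70434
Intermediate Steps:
D = 9 (D = 6 + 3 = 9)
q(E, K) = 9 + E + K (q(E, K) = (E + K) + 9 = 9 + E + K)
q(W(6), -2)*(-3913) = (9 + (5 + 6) - 2)*(-3913) = (9 + 11 - 2)*(-3913) = 18*(-3913) = -70434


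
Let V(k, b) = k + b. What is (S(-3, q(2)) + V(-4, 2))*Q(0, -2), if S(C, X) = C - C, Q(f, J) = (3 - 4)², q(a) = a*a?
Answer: -2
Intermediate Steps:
q(a) = a²
Q(f, J) = 1 (Q(f, J) = (-1)² = 1)
S(C, X) = 0
V(k, b) = b + k
(S(-3, q(2)) + V(-4, 2))*Q(0, -2) = (0 + (2 - 4))*1 = (0 - 2)*1 = -2*1 = -2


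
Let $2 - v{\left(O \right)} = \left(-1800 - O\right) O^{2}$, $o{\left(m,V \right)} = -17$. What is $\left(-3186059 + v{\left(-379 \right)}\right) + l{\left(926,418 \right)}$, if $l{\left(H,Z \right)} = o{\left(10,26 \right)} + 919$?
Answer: $200928706$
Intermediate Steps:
$l{\left(H,Z \right)} = 902$ ($l{\left(H,Z \right)} = -17 + 919 = 902$)
$v{\left(O \right)} = 2 - O^{2} \left(-1800 - O\right)$ ($v{\left(O \right)} = 2 - \left(-1800 - O\right) O^{2} = 2 - O^{2} \left(-1800 - O\right)$)
$\left(-3186059 + v{\left(-379 \right)}\right) + l{\left(926,418 \right)} = \left(-3186059 + \left(2 + \left(-379\right)^{3} + 1800 \left(-379\right)^{2}\right)\right) + 902 = \left(-3186059 + \left(2 - 54439939 + 1800 \cdot 143641\right)\right) + 902 = \left(-3186059 + \left(2 - 54439939 + 258553800\right)\right) + 902 = \left(-3186059 + 204113863\right) + 902 = 200927804 + 902 = 200928706$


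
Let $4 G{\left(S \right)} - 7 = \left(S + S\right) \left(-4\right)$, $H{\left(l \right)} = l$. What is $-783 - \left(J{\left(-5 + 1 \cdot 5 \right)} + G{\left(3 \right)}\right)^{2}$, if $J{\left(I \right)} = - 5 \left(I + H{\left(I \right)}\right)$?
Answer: $- \frac{12817}{16} \approx -801.06$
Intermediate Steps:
$J{\left(I \right)} = - 10 I$ ($J{\left(I \right)} = - 5 \left(I + I\right) = - 5 \cdot 2 I = - 10 I$)
$G{\left(S \right)} = \frac{7}{4} - 2 S$ ($G{\left(S \right)} = \frac{7}{4} + \frac{\left(S + S\right) \left(-4\right)}{4} = \frac{7}{4} + \frac{2 S \left(-4\right)}{4} = \frac{7}{4} + \frac{\left(-8\right) S}{4} = \frac{7}{4} - 2 S$)
$-783 - \left(J{\left(-5 + 1 \cdot 5 \right)} + G{\left(3 \right)}\right)^{2} = -783 - \left(- 10 \left(-5 + 1 \cdot 5\right) + \left(\frac{7}{4} - 6\right)\right)^{2} = -783 - \left(- 10 \left(-5 + 5\right) + \left(\frac{7}{4} - 6\right)\right)^{2} = -783 - \left(\left(-10\right) 0 - \frac{17}{4}\right)^{2} = -783 - \left(0 - \frac{17}{4}\right)^{2} = -783 - \left(- \frac{17}{4}\right)^{2} = -783 - \frac{289}{16} = - \frac{12817}{16}$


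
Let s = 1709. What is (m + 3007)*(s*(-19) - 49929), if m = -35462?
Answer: 2674292000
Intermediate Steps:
(m + 3007)*(s*(-19) - 49929) = (-35462 + 3007)*(1709*(-19) - 49929) = -32455*(-32471 - 49929) = -32455*(-82400) = 2674292000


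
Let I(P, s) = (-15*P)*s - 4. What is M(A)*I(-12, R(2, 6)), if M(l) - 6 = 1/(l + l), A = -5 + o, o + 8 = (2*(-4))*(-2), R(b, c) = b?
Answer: 6586/3 ≈ 2195.3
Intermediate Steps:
I(P, s) = -4 - 15*P*s (I(P, s) = -15*P*s - 4 = -4 - 15*P*s)
o = 8 (o = -8 + (2*(-4))*(-2) = -8 - 8*(-2) = -8 + 16 = 8)
A = 3 (A = -5 + 8 = 3)
M(l) = 6 + 1/(2*l) (M(l) = 6 + 1/(l + l) = 6 + 1/(2*l))
M(A)*I(-12, R(2, 6)) = (6 + (½)/3)*(-4 - 15*(-12)*2) = (6 + (½)*(⅓))*(-4 + 360) = (6 + ⅙)*356 = (37/6)*356 = 6586/3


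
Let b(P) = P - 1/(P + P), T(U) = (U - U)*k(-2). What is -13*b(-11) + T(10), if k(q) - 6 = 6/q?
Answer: 3133/22 ≈ 142.41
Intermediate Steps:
k(q) = 6 + 6/q
T(U) = 0 (T(U) = (U - U)*(6 + 6/(-2)) = 0*(6 + 6*(-½)) = 0*(6 - 3) = 0*3 = 0)
b(P) = P - 1/(2*P)
-13*b(-11) + T(10) = -13*(-11 - ½/(-11)) + 0 = -13*(-11 - ½*(-1/11)) + 0 = -13*(-11 + 1/22) + 0 = -13*(-241/22) + 0 = 3133/22 + 0 = 3133/22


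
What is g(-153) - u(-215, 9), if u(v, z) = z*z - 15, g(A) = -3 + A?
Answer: -222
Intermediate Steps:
u(v, z) = -15 + z² (u(v, z) = z² - 15 = -15 + z²)
g(-153) - u(-215, 9) = (-3 - 153) - (-15 + 9²) = -156 - (-15 + 81) = -156 - 1*66 = -156 - 66 = -222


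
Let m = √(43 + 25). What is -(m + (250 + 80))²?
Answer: -108968 - 1320*√17 ≈ -1.1441e+5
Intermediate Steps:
m = 2*√17 (m = √68 = 2*√17 ≈ 8.2462)
-(m + (250 + 80))² = -(2*√17 + (250 + 80))² = -(2*√17 + 330)² = -(330 + 2*√17)²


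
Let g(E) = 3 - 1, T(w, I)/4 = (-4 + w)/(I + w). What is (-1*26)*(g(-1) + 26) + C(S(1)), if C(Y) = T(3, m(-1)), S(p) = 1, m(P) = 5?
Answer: -1457/2 ≈ -728.50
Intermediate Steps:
T(w, I) = 4*(-4 + w)/(I + w) (T(w, I) = 4*((-4 + w)/(I + w)) = 4*(-4 + w)/(I + w))
g(E) = 2
C(Y) = -½ (C(Y) = 4*(-4 + 3)/(5 + 3) = 4*(-1)/8 = 4*(⅛)*(-1) = -½)
(-1*26)*(g(-1) + 26) + C(S(1)) = (-1*26)*(2 + 26) - ½ = -26*28 - ½ = -728 - ½ = -1457/2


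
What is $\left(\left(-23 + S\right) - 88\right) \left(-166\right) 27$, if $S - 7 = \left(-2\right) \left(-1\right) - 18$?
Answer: $537840$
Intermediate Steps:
$S = -9$ ($S = 7 - 16 = -9$)
$\left(\left(-23 + S\right) - 88\right) \left(-166\right) 27 = \left(\left(-23 - 9\right) - 88\right) \left(-166\right) 27 = \left(-32 - 88\right) \left(-166\right) 27 = \left(-120\right) \left(-166\right) 27 = 19920 \cdot 27 = 537840$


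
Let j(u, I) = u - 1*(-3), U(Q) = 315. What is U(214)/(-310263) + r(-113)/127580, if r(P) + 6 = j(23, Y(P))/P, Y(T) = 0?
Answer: -396636271/372743245835 ≈ -0.0010641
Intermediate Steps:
j(u, I) = 3 + u (j(u, I) = u + 3 = 3 + u)
r(P) = -6 + 26/P (r(P) = -6 + (3 + 23)/P = -6 + 26/P)
U(214)/(-310263) + r(-113)/127580 = 315/(-310263) + (-6 + 26/(-113))/127580 = 315*(-1/310263) + (-6 + 26*(-1/113))*(1/127580) = -105/103421 + (-6 - 26/113)*(1/127580) = -105/103421 - 704/113*1/127580 = -105/103421 - 176/3604135 = -396636271/372743245835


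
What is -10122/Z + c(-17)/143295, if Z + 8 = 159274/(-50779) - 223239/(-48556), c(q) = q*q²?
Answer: 34058498510524069/22003092121245 ≈ 1547.9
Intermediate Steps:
c(q) = q³
Z = -16122856155/2465625124 (Z = -8 + (159274/(-50779) - 223239/(-48556)) = -8 + (159274*(-1/50779) - 223239*(-1/48556)) = -8 + (-159274/50779 + 223239/48556) = -8 + 3602144837/2465625124 = -16122856155/2465625124 ≈ -6.5391)
-10122/Z + c(-17)/143295 = -10122/(-16122856155/2465625124) + (-17)³/143295 = -10122*(-2465625124/16122856155) - 4913*1/143295 = 1188431309768/767755055 - 4913/143295 = 34058498510524069/22003092121245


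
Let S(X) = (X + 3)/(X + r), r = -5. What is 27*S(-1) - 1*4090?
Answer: -4099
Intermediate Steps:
S(X) = (3 + X)/(-5 + X) (S(X) = (X + 3)/(X - 5) = (3 + X)/(-5 + X))
27*S(-1) - 1*4090 = 27*((3 - 1)/(-5 - 1)) - 1*4090 = 27*(2/(-6)) - 4090 = 27*(-⅙*2) - 4090 = 27*(-⅓) - 4090 = -9 - 4090 = -4099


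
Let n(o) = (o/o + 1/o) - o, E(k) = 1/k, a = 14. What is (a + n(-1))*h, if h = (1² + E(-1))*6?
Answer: 0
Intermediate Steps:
E(k) = 1/k
h = 0 (h = (1² + 1/(-1))*6 = (1 - 1)*6 = 0*6 = 0)
n(o) = 1 + 1/o - o (n(o) = (1 + 1/o) - o = 1 + 1/o - o)
(a + n(-1))*h = (14 + (1 + 1/(-1) - 1*(-1)))*0 = (14 + (1 - 1 + 1))*0 = (14 + 1)*0 = 15*0 = 0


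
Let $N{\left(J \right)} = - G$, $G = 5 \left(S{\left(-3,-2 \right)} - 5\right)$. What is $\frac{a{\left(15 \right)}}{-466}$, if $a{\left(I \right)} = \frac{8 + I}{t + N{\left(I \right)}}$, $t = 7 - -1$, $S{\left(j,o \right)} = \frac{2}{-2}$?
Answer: $- \frac{23}{17708} \approx -0.0012988$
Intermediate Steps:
$S{\left(j,o \right)} = -1$ ($S{\left(j,o \right)} = 2 \left(- \frac{1}{2}\right) = -1$)
$G = -30$ ($G = 5 \left(-1 - 5\right) = 5 \left(-6\right) = -30$)
$t = 8$ ($t = 7 + 1 = 8$)
$N{\left(J \right)} = 30$ ($N{\left(J \right)} = \left(-1\right) \left(-30\right) = 30$)
$a{\left(I \right)} = \frac{4}{19} + \frac{I}{38}$ ($a{\left(I \right)} = \frac{8 + I}{8 + 30} = \frac{8 + I}{38} = \left(8 + I\right) \frac{1}{38} = \frac{4}{19} + \frac{I}{38}$)
$\frac{a{\left(15 \right)}}{-466} = \frac{\frac{4}{19} + \frac{1}{38} \cdot 15}{-466} = \left(\frac{4}{19} + \frac{15}{38}\right) \left(- \frac{1}{466}\right) = \frac{23}{38} \left(- \frac{1}{466}\right) = - \frac{23}{17708}$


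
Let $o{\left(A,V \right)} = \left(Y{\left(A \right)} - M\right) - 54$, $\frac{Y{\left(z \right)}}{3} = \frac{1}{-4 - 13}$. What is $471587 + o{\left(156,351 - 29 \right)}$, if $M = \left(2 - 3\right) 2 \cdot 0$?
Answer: $\frac{8016058}{17} \approx 4.7153 \cdot 10^{5}$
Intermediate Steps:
$Y{\left(z \right)} = - \frac{3}{17}$ ($Y{\left(z \right)} = \frac{3}{-4 - 13} = \frac{3}{-17} = 3 \left(- \frac{1}{17}\right) = - \frac{3}{17}$)
$M = 0$ ($M = \left(-1\right) 2 \cdot 0 = \left(-2\right) 0 = 0$)
$o{\left(A,V \right)} = - \frac{921}{17}$ ($o{\left(A,V \right)} = \left(- \frac{3}{17} - 0\right) - 54 = \left(- \frac{3}{17} + 0\right) - 54 = - \frac{3}{17} - 54 = - \frac{921}{17}$)
$471587 + o{\left(156,351 - 29 \right)} = 471587 - \frac{921}{17} = \frac{8016058}{17}$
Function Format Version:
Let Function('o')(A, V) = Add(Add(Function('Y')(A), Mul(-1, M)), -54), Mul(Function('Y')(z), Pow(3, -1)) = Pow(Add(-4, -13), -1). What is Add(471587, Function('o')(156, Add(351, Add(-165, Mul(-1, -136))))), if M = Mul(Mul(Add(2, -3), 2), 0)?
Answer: Rational(8016058, 17) ≈ 4.7153e+5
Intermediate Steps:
Function('Y')(z) = Rational(-3, 17) (Function('Y')(z) = Mul(3, Pow(Add(-4, -13), -1)) = Mul(3, Pow(-17, -1)) = Mul(3, Rational(-1, 17)) = Rational(-3, 17))
M = 0 (M = Mul(Mul(-1, 2), 0) = Mul(-2, 0) = 0)
Function('o')(A, V) = Rational(-921, 17) (Function('o')(A, V) = Add(Add(Rational(-3, 17), Mul(-1, 0)), -54) = Add(Add(Rational(-3, 17), 0), -54) = Add(Rational(-3, 17), -54) = Rational(-921, 17))
Add(471587, Function('o')(156, Add(351, Add(-165, Mul(-1, -136))))) = Add(471587, Rational(-921, 17)) = Rational(8016058, 17)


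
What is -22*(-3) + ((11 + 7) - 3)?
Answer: 81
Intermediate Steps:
-22*(-3) + ((11 + 7) - 3) = 66 + (18 - 3) = 66 + 15 = 81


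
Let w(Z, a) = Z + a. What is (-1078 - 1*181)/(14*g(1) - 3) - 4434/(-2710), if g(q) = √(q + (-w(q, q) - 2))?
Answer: 2147128/269645 + 17626*I*√3/597 ≈ 7.9628 + 51.138*I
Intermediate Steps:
g(q) = √(-2 - q) (g(q) = √(q + (-(q + q) - 2)) = √(q + (-2*q - 2)) = √(q + (-2 - 2*q)) = √(-2 - q))
(-1078 - 1*181)/(14*g(1) - 3) - 4434/(-2710) = (-1078 - 1*181)/(14*√(-2 - 1*1) - 3) - 4434/(-2710) = (-1078 - 181)/(14*√(-2 - 1) - 3) - 4434*(-1/2710) = -1259/(14*√(-3) - 3) + 2217/1355 = -1259/(14*(I*√3) - 3) + 2217/1355 = -1259/(14*I*√3 - 3) + 2217/1355 = -1259/(-3 + 14*I*√3) + 2217/1355 = 2217/1355 - 1259/(-3 + 14*I*√3)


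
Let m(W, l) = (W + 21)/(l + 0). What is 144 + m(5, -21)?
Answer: 2998/21 ≈ 142.76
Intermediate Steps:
m(W, l) = (21 + W)/l
144 + m(5, -21) = 144 + (21 + 5)/(-21) = 144 - 1/21*26 = 144 - 26/21 = 2998/21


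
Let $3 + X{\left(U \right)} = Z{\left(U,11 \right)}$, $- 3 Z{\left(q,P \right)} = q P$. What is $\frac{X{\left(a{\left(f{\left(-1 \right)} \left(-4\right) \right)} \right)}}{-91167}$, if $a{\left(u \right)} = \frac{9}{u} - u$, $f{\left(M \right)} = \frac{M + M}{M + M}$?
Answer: $\frac{113}{1094004} \approx 0.00010329$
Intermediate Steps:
$f{\left(M \right)} = 1$ ($f{\left(M \right)} = \frac{2 M}{2 M} = 2 M \frac{1}{2 M} = 1$)
$a{\left(u \right)} = - u + \frac{9}{u}$
$Z{\left(q,P \right)} = - \frac{P q}{3}$ ($Z{\left(q,P \right)} = - \frac{q P}{3} = - \frac{P q}{3}$)
$X{\left(U \right)} = -3 - \frac{11 U}{3}$
$\frac{X{\left(a{\left(f{\left(-1 \right)} \left(-4\right) \right)} \right)}}{-91167} = \frac{-3 - \frac{11 \left(- 1 \left(-4\right) + \frac{9}{1 \left(-4\right)}\right)}{3}}{-91167} = \left(-3 - \frac{11 \left(\left(-1\right) \left(-4\right) + \frac{9}{-4}\right)}{3}\right) \left(- \frac{1}{91167}\right) = \left(-3 - \frac{11 \left(4 + 9 \left(- \frac{1}{4}\right)\right)}{3}\right) \left(- \frac{1}{91167}\right) = \left(-3 - \frac{11 \left(4 - \frac{9}{4}\right)}{3}\right) \left(- \frac{1}{91167}\right) = \left(-3 - \frac{77}{12}\right) \left(- \frac{1}{91167}\right) = \left(- \frac{113}{12}\right) \left(- \frac{1}{91167}\right) = \frac{113}{1094004}$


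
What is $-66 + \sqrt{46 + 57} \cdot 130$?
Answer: $-66 + 130 \sqrt{103} \approx 1253.4$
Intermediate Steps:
$-66 + \sqrt{46 + 57} \cdot 130 = -66 + \sqrt{103} \cdot 130 = -66 + 130 \sqrt{103}$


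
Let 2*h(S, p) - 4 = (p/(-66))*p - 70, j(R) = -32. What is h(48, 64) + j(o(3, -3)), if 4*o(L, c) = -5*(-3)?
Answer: -3169/33 ≈ -96.030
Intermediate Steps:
o(L, c) = 15/4 (o(L, c) = (-5*(-3))/4 = (1/4)*15 = 15/4)
h(S, p) = -33 - p**2/132 (h(S, p) = 2 + ((p/(-66))*p - 70)/2 = 2 + ((p*(-1/66))*p - 70)/2 = 2 + ((-p/66)*p - 70)/2 = 2 + (-p**2/66 - 70)/2 = 2 + (-70 - p**2/66)/2 = 2 + (-35 - p**2/132) = -33 - p**2/132)
h(48, 64) + j(o(3, -3)) = (-33 - 1/132*64**2) - 32 = (-33 - 1/132*4096) - 32 = (-33 - 1024/33) - 32 = -2113/33 - 32 = -3169/33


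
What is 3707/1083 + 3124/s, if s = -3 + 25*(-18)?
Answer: -568007/163533 ≈ -3.4733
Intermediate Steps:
s = -453 (s = -3 - 450 = -453)
3707/1083 + 3124/s = 3707/1083 + 3124/(-453) = 3707*(1/1083) + 3124*(-1/453) = 3707/1083 - 3124/453 = -568007/163533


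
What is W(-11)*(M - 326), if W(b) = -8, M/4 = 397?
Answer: -10096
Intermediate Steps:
M = 1588 (M = 4*397 = 1588)
W(-11)*(M - 326) = -8*(1588 - 326) = -8*1262 = -10096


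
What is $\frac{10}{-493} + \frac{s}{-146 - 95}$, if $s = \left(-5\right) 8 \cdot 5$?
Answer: $\frac{96190}{118813} \approx 0.80959$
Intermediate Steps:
$s = -200$ ($s = \left(-40\right) 5 = -200$)
$\frac{10}{-493} + \frac{s}{-146 - 95} = \frac{10}{-493} - \frac{200}{-146 - 95} = 10 \left(- \frac{1}{493}\right) - \frac{200}{-146 - 95} = - \frac{10}{493} - \frac{200}{-241} = - \frac{10}{493} - - \frac{200}{241} = - \frac{10}{493} + \frac{200}{241} = \frac{96190}{118813}$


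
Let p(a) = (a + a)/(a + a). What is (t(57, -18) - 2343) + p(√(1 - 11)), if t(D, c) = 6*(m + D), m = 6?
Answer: -1964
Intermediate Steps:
t(D, c) = 36 + 6*D (t(D, c) = 6*(6 + D) = 36 + 6*D)
p(a) = 1 (p(a) = (2*a)/((2*a)) = (2*a)*(1/(2*a)) = 1)
(t(57, -18) - 2343) + p(√(1 - 11)) = ((36 + 6*57) - 2343) + 1 = ((36 + 342) - 2343) + 1 = (378 - 2343) + 1 = -1965 + 1 = -1964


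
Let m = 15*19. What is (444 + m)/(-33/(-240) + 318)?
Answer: 58320/25451 ≈ 2.2915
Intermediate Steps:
m = 285
(444 + m)/(-33/(-240) + 318) = (444 + 285)/(-33/(-240) + 318) = 729/(-33*(-1/240) + 318) = 729/(11/80 + 318) = 729/(25451/80) = 729*(80/25451) = 58320/25451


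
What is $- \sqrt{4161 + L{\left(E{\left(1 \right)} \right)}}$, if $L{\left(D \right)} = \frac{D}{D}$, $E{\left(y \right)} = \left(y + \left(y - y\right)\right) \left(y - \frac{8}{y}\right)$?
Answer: $- \sqrt{4162} \approx -64.514$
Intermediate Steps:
$E{\left(y \right)} = y \left(y - \frac{8}{y}\right)$ ($E{\left(y \right)} = \left(y + 0\right) \left(y - \frac{8}{y}\right) = y \left(y - \frac{8}{y}\right)$)
$L{\left(D \right)} = 1$
$- \sqrt{4161 + L{\left(E{\left(1 \right)} \right)}} = - \sqrt{4161 + 1} = - \sqrt{4162}$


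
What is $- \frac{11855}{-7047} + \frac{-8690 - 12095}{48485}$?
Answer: $\frac{85663556}{68334759} \approx 1.2536$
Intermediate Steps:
$- \frac{11855}{-7047} + \frac{-8690 - 12095}{48485} = \left(-11855\right) \left(- \frac{1}{7047}\right) - \frac{4157}{9697} = \frac{11855}{7047} - \frac{4157}{9697} = \frac{85663556}{68334759}$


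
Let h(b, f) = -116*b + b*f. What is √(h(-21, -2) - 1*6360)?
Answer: I*√3882 ≈ 62.306*I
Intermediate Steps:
√(h(-21, -2) - 1*6360) = √(-21*(-116 - 2) - 1*6360) = √(-21*(-118) - 6360) = √(2478 - 6360) = √(-3882) = I*√3882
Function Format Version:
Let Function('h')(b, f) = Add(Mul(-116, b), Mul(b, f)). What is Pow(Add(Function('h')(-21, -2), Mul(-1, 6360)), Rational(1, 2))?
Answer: Mul(I, Pow(3882, Rational(1, 2))) ≈ Mul(62.306, I)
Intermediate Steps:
Pow(Add(Function('h')(-21, -2), Mul(-1, 6360)), Rational(1, 2)) = Pow(Add(Mul(-21, Add(-116, -2)), Mul(-1, 6360)), Rational(1, 2)) = Pow(Add(Mul(-21, -118), -6360), Rational(1, 2)) = Pow(Add(2478, -6360), Rational(1, 2)) = Pow(-3882, Rational(1, 2)) = Mul(I, Pow(3882, Rational(1, 2)))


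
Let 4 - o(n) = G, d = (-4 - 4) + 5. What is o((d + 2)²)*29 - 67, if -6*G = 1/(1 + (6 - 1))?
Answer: 1793/36 ≈ 49.806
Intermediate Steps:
d = -3 (d = -8 + 5 = -3)
G = -1/36 (G = -1/(6*(1 + (6 - 1))) = -1/(6*(1 + 5)) = -⅙/6 = -⅙*⅙ = -1/36 ≈ -0.027778)
o(n) = 145/36 (o(n) = 4 - 1*(-1/36) = 4 + 1/36 = 145/36)
o((d + 2)²)*29 - 67 = (145/36)*29 - 67 = 4205/36 - 67 = 1793/36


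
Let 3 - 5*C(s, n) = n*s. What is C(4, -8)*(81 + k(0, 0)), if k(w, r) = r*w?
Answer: 567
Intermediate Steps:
C(s, n) = ⅗ - n*s/5
C(4, -8)*(81 + k(0, 0)) = (⅗ - ⅕*(-8)*4)*(81 + 0*0) = (⅗ + 32/5)*(81 + 0) = 7*81 = 567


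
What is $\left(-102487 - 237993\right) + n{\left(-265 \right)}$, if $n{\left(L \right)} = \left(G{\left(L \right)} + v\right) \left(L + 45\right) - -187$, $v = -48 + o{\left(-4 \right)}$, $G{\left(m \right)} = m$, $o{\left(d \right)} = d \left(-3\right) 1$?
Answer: $-274073$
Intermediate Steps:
$o{\left(d \right)} = - 3 d$ ($o{\left(d \right)} = - 3 d 1 = - 3 d$)
$v = -36$ ($v = -48 - -12 = -48 + 12 = -36$)
$n{\left(L \right)} = 187 + \left(-36 + L\right) \left(45 + L\right)$ ($n{\left(L \right)} = \left(L - 36\right) \left(L + 45\right) - -187 = \left(-36 + L\right) \left(45 + L\right) + 187 = 187 + \left(-36 + L\right) \left(45 + L\right)$)
$\left(-102487 - 237993\right) + n{\left(-265 \right)} = \left(-102487 - 237993\right) + \left(-1433 + \left(-265\right)^{2} + 9 \left(-265\right)\right) = -340480 - -66407 = -340480 + 66407 = -274073$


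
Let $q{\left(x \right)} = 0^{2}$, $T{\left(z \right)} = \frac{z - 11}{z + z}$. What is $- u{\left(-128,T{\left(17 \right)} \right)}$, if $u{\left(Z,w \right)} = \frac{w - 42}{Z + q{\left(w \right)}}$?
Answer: $- \frac{711}{2176} \approx -0.32675$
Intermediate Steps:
$T{\left(z \right)} = \frac{-11 + z}{2 z}$
$q{\left(x \right)} = 0$
$u{\left(Z,w \right)} = \frac{-42 + w}{Z}$ ($u{\left(Z,w \right)} = \frac{w - 42}{Z + 0} = \frac{-42 + w}{Z}$)
$- u{\left(-128,T{\left(17 \right)} \right)} = - \frac{-42 + \frac{-11 + 17}{2 \cdot 17}}{-128} = - \frac{\left(-1\right) \left(-42 + \frac{1}{2} \cdot \frac{1}{17} \cdot 6\right)}{128} = - \frac{\left(-1\right) \left(-42 + \frac{3}{17}\right)}{128} = - \frac{\left(-1\right) \left(-711\right)}{128 \cdot 17} = \left(-1\right) \frac{711}{2176} = - \frac{711}{2176}$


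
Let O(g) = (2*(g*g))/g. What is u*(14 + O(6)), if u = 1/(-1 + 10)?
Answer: 26/9 ≈ 2.8889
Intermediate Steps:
O(g) = 2*g (O(g) = (2*g²)/g = 2*g)
u = ⅑ (u = 1/9 = ⅑ ≈ 0.11111)
u*(14 + O(6)) = (14 + 2*6)/9 = (14 + 12)/9 = (⅑)*26 = 26/9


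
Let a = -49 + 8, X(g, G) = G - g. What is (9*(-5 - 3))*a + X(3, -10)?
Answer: 2939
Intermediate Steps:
a = -41
(9*(-5 - 3))*a + X(3, -10) = (9*(-5 - 3))*(-41) + (-10 - 1*3) = (9*(-8))*(-41) + (-10 - 3) = -72*(-41) - 13 = 2952 - 13 = 2939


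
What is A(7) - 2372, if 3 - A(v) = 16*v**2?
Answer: -3153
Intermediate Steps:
A(v) = 3 - 16*v**2
A(7) - 2372 = (3 - 16*7**2) - 2372 = (3 - 16*49) - 2372 = (3 - 784) - 2372 = -781 - 2372 = -3153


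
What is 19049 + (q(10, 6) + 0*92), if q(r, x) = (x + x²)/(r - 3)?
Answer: 19055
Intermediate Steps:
q(r, x) = (x + x²)/(-3 + r)
19049 + (q(10, 6) + 0*92) = 19049 + (6*(1 + 6)/(-3 + 10) + 0*92) = 19049 + (6*7/7 + 0) = 19049 + (6*(⅐)*7 + 0) = 19049 + (6 + 0) = 19049 + 6 = 19055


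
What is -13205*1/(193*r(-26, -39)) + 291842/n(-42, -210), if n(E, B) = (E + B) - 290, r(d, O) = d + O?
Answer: -365400078/679939 ≈ -537.40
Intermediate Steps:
r(d, O) = O + d
n(E, B) = -290 + B + E (n(E, B) = (B + E) - 290 = -290 + B + E)
-13205*1/(193*r(-26, -39)) + 291842/n(-42, -210) = -13205*1/(193*(-39 - 26)) + 291842/(-290 - 210 - 42) = -13205/(193*(-65)) + 291842/(-542) = -13205/(-12545) + 291842*(-1/542) = -13205*(-1/12545) - 145921/271 = 2641/2509 - 145921/271 = -365400078/679939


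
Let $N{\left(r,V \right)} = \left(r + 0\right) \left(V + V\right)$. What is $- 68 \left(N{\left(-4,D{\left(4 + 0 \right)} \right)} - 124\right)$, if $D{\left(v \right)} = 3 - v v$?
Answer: $1360$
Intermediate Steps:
$D{\left(v \right)} = 3 - v^{2}$
$N{\left(r,V \right)} = 2 V r$ ($N{\left(r,V \right)} = r 2 V = 2 V r$)
$- 68 \left(N{\left(-4,D{\left(4 + 0 \right)} \right)} - 124\right) = - 68 \left(2 \left(3 - \left(4 + 0\right)^{2}\right) \left(-4\right) - 124\right) = - 68 \left(2 \left(3 - 4^{2}\right) \left(-4\right) - 124\right) = - 68 \left(2 \left(3 - 16\right) \left(-4\right) - 124\right) = - 68 \left(2 \left(-13\right) \left(-4\right) - 124\right) = - 68 \left(104 - 124\right) = \left(-68\right) \left(-20\right) = 1360$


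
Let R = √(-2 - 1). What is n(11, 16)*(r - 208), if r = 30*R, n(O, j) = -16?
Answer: 3328 - 480*I*√3 ≈ 3328.0 - 831.38*I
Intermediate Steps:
R = I*√3 (R = √(-3) = I*√3 ≈ 1.732*I)
r = 30*I*√3 (r = 30*(I*√3) = 30*I*√3 ≈ 51.962*I)
n(11, 16)*(r - 208) = -16*(30*I*√3 - 208) = -16*(-208 + 30*I*√3) = 3328 - 480*I*√3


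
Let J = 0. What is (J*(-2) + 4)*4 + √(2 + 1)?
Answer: 16 + √3 ≈ 17.732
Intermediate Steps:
(J*(-2) + 4)*4 + √(2 + 1) = (0*(-2) + 4)*4 + √(2 + 1) = (0 + 4)*4 + √3 = 4*4 + √3 = 16 + √3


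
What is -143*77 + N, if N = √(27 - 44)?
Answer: -11011 + I*√17 ≈ -11011.0 + 4.1231*I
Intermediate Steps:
N = I*√17 (N = √(-17) = I*√17 ≈ 4.1231*I)
-143*77 + N = -143*77 + I*√17 = -11011 + I*√17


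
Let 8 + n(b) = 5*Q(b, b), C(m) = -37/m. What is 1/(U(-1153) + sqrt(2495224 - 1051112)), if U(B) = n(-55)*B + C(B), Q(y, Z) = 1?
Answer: 574808549/1748304280486 - 1329409*sqrt(90257)/3496608560972 ≈ 0.00021456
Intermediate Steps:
n(b) = -3 (n(b) = -8 + 5*1 = -8 + 5 = -3)
U(B) = -37/B - 3*B (U(B) = -3*B - 37/B = -37/B - 3*B)
1/(U(-1153) + sqrt(2495224 - 1051112)) = 1/((-37/(-1153) - 3*(-1153)) + sqrt(2495224 - 1051112)) = 1/((-37*(-1/1153) + 3459) + sqrt(1444112)) = 1/((37/1153 + 3459) + 4*sqrt(90257)) = 1/(3988264/1153 + 4*sqrt(90257))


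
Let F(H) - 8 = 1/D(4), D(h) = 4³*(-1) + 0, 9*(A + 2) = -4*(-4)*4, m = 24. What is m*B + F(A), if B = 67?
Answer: 103423/64 ≈ 1616.0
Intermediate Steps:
A = 46/9 (A = -2 + (-4*(-4)*4)/9 = -2 + (16*4)/9 = -2 + (⅑)*64 = -2 + 64/9 = 46/9 ≈ 5.1111)
D(h) = -64 (D(h) = 64*(-1) + 0 = -64 + 0 = -64)
F(H) = 511/64 (F(H) = 8 + 1/(-64) = 8 - 1/64 = 511/64)
m*B + F(A) = 24*67 + 511/64 = 1608 + 511/64 = 103423/64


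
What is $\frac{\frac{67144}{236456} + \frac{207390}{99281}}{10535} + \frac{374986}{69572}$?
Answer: $\frac{526952604857933223}{97762622235793970} \approx 5.3901$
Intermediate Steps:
$\frac{\frac{67144}{236456} + \frac{207390}{99281}}{10535} + \frac{374986}{69572} = \left(67144 \cdot \frac{1}{236456} + 207390 \cdot \frac{1}{99281}\right) \frac{1}{10535} + 374986 \cdot \frac{1}{69572} = \left(\frac{763}{2687} + \frac{207390}{99281}\right) \frac{1}{10535} + \frac{187493}{34786} = \frac{633008333}{266768047} \cdot \frac{1}{10535} + \frac{187493}{34786} = \frac{633008333}{2810401375145} + \frac{187493}{34786} = \frac{526952604857933223}{97762622235793970}$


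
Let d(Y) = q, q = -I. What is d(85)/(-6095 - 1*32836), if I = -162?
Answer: -54/12977 ≈ -0.0041612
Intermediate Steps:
q = 162 (q = -1*(-162) = 162)
d(Y) = 162
d(85)/(-6095 - 1*32836) = 162/(-6095 - 1*32836) = 162/(-6095 - 32836) = 162/(-38931) = 162*(-1/38931) = -54/12977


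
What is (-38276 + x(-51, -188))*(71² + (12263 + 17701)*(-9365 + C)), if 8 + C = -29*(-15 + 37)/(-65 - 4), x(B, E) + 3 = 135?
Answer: 246147842427136/23 ≈ 1.0702e+13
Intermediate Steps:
x(B, E) = 132 (x(B, E) = -3 + 135 = 132)
C = 86/69 (C = -8 - 29*(-15 + 37)/(-65 - 4) = -8 - 638/(-69) = -8 - 638*(-1)/69 = -8 - 29*(-22/69) = -8 + 638/69 = 86/69 ≈ 1.2464)
(-38276 + x(-51, -188))*(71² + (12263 + 17701)*(-9365 + C)) = (-38276 + 132)*(71² + (12263 + 17701)*(-9365 + 86/69)) = -38144*(5041 + 29964*(-646099/69)) = -38144*(5041 - 6453236812/23) = -38144*(-6453120869/23) = 246147842427136/23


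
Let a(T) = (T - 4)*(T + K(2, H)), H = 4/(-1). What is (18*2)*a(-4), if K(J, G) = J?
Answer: 576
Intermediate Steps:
H = -4 (H = 4*(-1) = -4)
a(T) = (-4 + T)*(2 + T) (a(T) = (T - 4)*(T + 2) = (-4 + T)*(2 + T))
(18*2)*a(-4) = (18*2)*(-8 + (-4)**2 - 2*(-4)) = 36*(-8 + 16 + 8) = 36*16 = 576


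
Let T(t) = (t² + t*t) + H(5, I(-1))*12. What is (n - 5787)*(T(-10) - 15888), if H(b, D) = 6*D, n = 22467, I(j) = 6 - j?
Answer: -253269120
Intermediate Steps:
T(t) = 504 + 2*t² (T(t) = (t² + t*t) + (6*(6 - 1*(-1)))*12 = (t² + t²) + (6*(6 + 1))*12 = 2*t² + (6*7)*12 = 2*t² + 42*12 = 2*t² + 504 = 504 + 2*t²)
(n - 5787)*(T(-10) - 15888) = (22467 - 5787)*((504 + 2*(-10)²) - 15888) = 16680*((504 + 2*100) - 15888) = 16680*((504 + 200) - 15888) = 16680*(704 - 15888) = 16680*(-15184) = -253269120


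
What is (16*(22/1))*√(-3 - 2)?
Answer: 352*I*√5 ≈ 787.1*I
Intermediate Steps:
(16*(22/1))*√(-3 - 2) = (16*(22*1))*√(-5) = (16*22)*(I*√5) = 352*(I*√5) = 352*I*√5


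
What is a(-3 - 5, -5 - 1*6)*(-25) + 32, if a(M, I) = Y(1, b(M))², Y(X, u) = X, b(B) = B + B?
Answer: 7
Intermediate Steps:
b(B) = 2*B
a(M, I) = 1 (a(M, I) = 1² = 1)
a(-3 - 5, -5 - 1*6)*(-25) + 32 = 1*(-25) + 32 = -25 + 32 = 7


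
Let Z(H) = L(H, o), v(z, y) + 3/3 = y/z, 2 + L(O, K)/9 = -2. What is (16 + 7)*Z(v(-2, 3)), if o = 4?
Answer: -828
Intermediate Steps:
L(O, K) = -36 (L(O, K) = -18 + 9*(-2) = -18 - 18 = -36)
v(z, y) = -1 + y/z
Z(H) = -36
(16 + 7)*Z(v(-2, 3)) = (16 + 7)*(-36) = 23*(-36) = -828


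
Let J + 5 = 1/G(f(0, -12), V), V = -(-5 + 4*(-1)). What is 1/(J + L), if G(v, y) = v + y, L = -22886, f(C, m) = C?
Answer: -9/206018 ≈ -4.3685e-5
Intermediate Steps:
V = 9 (V = -(-5 - 4) = -1*(-9) = 9)
J = -44/9 (J = -5 + 1/(0 + 9) = -5 + 1/9 = -5 + ⅑ = -44/9 ≈ -4.8889)
1/(J + L) = 1/(-44/9 - 22886) = 1/(-206018/9) = -9/206018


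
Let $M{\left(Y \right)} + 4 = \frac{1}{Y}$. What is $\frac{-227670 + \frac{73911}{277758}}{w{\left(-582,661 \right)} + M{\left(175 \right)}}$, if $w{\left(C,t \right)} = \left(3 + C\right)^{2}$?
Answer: $- \frac{335348204275}{493790395176} \approx -0.67913$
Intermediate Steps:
$M{\left(Y \right)} = -4 + \frac{1}{Y}$
$\frac{-227670 + \frac{73911}{277758}}{w{\left(-582,661 \right)} + M{\left(175 \right)}} = \frac{-227670 + \frac{73911}{277758}}{\left(3 - 582\right)^{2} - \left(4 - \frac{1}{175}\right)} = \frac{-227670 + 73911 \cdot \frac{1}{277758}}{\left(-579\right)^{2} + \left(-4 + \frac{1}{175}\right)} = \frac{-227670 + \frac{24637}{92586}}{335241 - \frac{699}{175}} = - \frac{21079029983}{92586 \cdot \frac{58666476}{175}} = \left(- \frac{21079029983}{92586}\right) \frac{175}{58666476} = - \frac{335348204275}{493790395176}$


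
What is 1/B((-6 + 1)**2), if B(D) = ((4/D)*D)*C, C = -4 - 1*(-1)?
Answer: -1/12 ≈ -0.083333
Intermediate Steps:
C = -3 (C = -4 + 1 = -3)
B(D) = -12 (B(D) = ((4/D)*D)*(-3) = 4*(-3) = -12)
1/B((-6 + 1)**2) = 1/(-12) = -1/12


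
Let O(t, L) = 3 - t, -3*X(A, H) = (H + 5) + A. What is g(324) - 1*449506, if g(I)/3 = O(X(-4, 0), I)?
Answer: -449496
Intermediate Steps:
X(A, H) = -5/3 - A/3 - H/3 (X(A, H) = -((H + 5) + A)/3 = -((5 + H) + A)/3 = -(5 + A + H)/3 = -5/3 - A/3 - H/3)
g(I) = 10 (g(I) = 3*(3 - (-5/3 - 1/3*(-4) - 1/3*0)) = 3*(3 - (-5/3 + 4/3 + 0)) = 3*(3 - 1*(-1/3)) = 3*(3 + 1/3) = 3*(10/3) = 10)
g(324) - 1*449506 = 10 - 1*449506 = 10 - 449506 = -449496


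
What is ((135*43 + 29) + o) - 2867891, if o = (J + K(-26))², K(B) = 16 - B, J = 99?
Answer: -2842176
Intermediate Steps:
o = 19881 (o = (99 + (16 - 1*(-26)))² = (99 + (16 + 26))² = (99 + 42)² = 141² = 19881)
((135*43 + 29) + o) - 2867891 = ((135*43 + 29) + 19881) - 2867891 = ((5805 + 29) + 19881) - 2867891 = (5834 + 19881) - 2867891 = 25715 - 2867891 = -2842176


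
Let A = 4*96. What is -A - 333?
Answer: -717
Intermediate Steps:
A = 384
-A - 333 = -1*384 - 333 = -384 - 333 = -717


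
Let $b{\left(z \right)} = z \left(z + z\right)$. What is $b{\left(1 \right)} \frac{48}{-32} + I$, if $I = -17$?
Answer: $-20$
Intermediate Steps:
$b{\left(z \right)} = 2 z^{2}$ ($b{\left(z \right)} = z 2 z = 2 z^{2}$)
$b{\left(1 \right)} \frac{48}{-32} + I = 2 \cdot 1^{2} \frac{48}{-32} - 17 = 2 \cdot 1 \cdot 48 \left(- \frac{1}{32}\right) - 17 = 2 \left(- \frac{3}{2}\right) - 17 = -3 - 17 = -20$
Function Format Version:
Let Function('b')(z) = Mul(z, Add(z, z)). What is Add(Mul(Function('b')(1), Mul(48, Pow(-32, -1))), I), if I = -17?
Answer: -20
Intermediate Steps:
Function('b')(z) = Mul(2, Pow(z, 2)) (Function('b')(z) = Mul(z, Mul(2, z)) = Mul(2, Pow(z, 2)))
Add(Mul(Function('b')(1), Mul(48, Pow(-32, -1))), I) = Add(Mul(Mul(2, Pow(1, 2)), Mul(48, Pow(-32, -1))), -17) = Add(Mul(Mul(2, 1), Mul(48, Rational(-1, 32))), -17) = Add(Mul(2, Rational(-3, 2)), -17) = Add(-3, -17) = -20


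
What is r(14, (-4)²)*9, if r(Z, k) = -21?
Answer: -189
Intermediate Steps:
r(14, (-4)²)*9 = -21*9 = -189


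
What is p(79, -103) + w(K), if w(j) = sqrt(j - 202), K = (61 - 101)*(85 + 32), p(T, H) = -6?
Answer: -6 + I*sqrt(4882) ≈ -6.0 + 69.871*I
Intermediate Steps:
K = -4680 (K = -40*117 = -4680)
w(j) = sqrt(-202 + j)
p(79, -103) + w(K) = -6 + sqrt(-202 - 4680) = -6 + sqrt(-4882) = -6 + I*sqrt(4882)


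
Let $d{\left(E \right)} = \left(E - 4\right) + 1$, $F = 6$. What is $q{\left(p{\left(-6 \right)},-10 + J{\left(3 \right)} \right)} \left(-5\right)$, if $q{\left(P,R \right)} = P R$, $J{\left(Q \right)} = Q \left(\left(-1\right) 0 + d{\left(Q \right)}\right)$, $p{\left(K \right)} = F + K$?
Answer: $0$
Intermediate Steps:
$d{\left(E \right)} = -3 + E$ ($d{\left(E \right)} = \left(-4 + E\right) + 1 = -3 + E$)
$p{\left(K \right)} = 6 + K$
$J{\left(Q \right)} = Q \left(-3 + Q\right)$ ($J{\left(Q \right)} = Q \left(\left(-1\right) 0 + \left(-3 + Q\right)\right) = Q \left(0 + \left(-3 + Q\right)\right) = Q \left(-3 + Q\right)$)
$q{\left(p{\left(-6 \right)},-10 + J{\left(3 \right)} \right)} \left(-5\right) = \left(6 - 6\right) \left(-10 + 3 \left(-3 + 3\right)\right) \left(-5\right) = 0 \left(-10 + 3 \cdot 0\right) \left(-5\right) = 0 \left(-10 + 0\right) \left(-5\right) = 0 \left(-10\right) \left(-5\right) = 0 \left(-5\right) = 0$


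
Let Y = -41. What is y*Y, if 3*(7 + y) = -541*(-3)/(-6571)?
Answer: 1908058/6571 ≈ 290.38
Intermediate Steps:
y = -46538/6571 (y = -7 + (-541*(-3)/(-6571))/3 = -7 + (1623*(-1/6571))/3 = -7 + (⅓)*(-1623/6571) = -7 - 541/6571 = -46538/6571 ≈ -7.0823)
y*Y = -46538/6571*(-41) = 1908058/6571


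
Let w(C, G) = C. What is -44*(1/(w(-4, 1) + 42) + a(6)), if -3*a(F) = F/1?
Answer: 1650/19 ≈ 86.842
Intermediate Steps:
a(F) = -F/3 (a(F) = -F/(3*1) = -F/3)
-44*(1/(w(-4, 1) + 42) + a(6)) = -44*(1/(-4 + 42) - ⅓*6) = -44*(1/38 - 2) = -44*(-75/38) = 1650/19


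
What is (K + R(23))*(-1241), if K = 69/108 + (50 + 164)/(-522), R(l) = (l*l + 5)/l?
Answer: -698674313/24012 ≈ -29097.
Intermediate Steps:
R(l) = (5 + l²)/l (R(l) = (l² + 5)/l = (5 + l²)/l)
K = 239/1044 (K = 69*(1/108) + 214*(-1/522) = 23/36 - 107/261 = 239/1044 ≈ 0.22893)
(K + R(23))*(-1241) = (239/1044 + (23 + 5/23))*(-1241) = (239/1044 + 534/23)*(-1241) = (562993/24012)*(-1241) = -698674313/24012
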